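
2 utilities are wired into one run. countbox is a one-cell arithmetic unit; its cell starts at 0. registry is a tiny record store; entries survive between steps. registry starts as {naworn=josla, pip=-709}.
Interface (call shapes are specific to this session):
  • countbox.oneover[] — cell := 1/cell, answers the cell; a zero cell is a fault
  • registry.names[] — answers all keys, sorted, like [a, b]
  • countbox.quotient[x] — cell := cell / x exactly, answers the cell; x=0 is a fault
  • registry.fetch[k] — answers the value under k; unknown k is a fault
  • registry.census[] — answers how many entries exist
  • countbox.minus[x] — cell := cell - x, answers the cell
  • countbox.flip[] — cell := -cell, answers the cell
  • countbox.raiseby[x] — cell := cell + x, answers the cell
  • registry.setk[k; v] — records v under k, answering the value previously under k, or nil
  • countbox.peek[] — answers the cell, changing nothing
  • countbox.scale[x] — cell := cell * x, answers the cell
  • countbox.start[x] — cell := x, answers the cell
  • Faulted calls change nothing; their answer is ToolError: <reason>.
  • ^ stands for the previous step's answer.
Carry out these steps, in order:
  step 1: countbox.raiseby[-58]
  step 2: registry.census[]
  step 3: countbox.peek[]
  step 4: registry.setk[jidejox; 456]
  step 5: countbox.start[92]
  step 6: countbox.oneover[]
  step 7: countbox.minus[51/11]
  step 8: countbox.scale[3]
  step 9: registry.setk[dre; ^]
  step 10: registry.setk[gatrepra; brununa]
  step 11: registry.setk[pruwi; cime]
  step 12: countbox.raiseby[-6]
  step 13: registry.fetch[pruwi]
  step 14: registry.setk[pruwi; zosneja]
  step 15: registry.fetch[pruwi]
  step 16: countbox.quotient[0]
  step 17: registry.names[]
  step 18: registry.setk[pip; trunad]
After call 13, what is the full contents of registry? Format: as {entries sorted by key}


Answer: {dre=-14043/1012, gatrepra=brununa, jidejox=456, naworn=josla, pip=-709, pruwi=cime}

Derivation:
Calling raiseby passing x→-58, — result: -58.
I invoke census(), — result: 2.
Calling peek(): -58.
Then setk passing k→jidejox, v→456, yielding nil.
Using start passing x→92, — result: 92.
Then oneover(), and observe 1/92.
Then minus passing x→51/11, and get -4681/1012.
I call scale passing x→3, giving -14043/1012.
I use setk passing k→dre, v→^, giving nil.
Next I call setk passing k→gatrepra, v→brununa, which returns nil.
I call setk passing k→pruwi, v→cime, and see nil.
Then raiseby passing x→-6, yielding -20115/1012.
Next I call fetch passing k→pruwi, yielding cime.
Now I run setk passing k→pruwi, v→zosneja, and get cime.
Now I run fetch passing k→pruwi, giving zosneja.
Then quotient passing x→0, → ToolError: division by zero.
I use names(), yielding [dre, gatrepra, jidejox, naworn, pip, pruwi].
Now I run setk passing k→pip, v→trunad, which returns -709.


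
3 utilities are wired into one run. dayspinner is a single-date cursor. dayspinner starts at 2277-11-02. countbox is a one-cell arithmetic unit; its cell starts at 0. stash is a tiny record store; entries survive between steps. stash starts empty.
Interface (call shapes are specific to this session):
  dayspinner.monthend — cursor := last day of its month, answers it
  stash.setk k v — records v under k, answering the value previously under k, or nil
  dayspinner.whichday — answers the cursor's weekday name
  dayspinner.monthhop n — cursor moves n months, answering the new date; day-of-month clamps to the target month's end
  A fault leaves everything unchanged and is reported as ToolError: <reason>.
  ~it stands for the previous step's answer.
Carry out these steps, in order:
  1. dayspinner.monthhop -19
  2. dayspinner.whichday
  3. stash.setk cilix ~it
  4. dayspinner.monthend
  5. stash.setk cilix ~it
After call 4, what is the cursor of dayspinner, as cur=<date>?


Act: monthhop[n→-19]
Obs: 2276-04-02
Act: whichday[]
Obs: Sunday
Act: setk[k→cilix; v→~it]
Obs: nil
Act: monthend[]
Obs: 2276-04-30
Act: setk[k→cilix; v→~it]
Obs: Sunday

Answer: cur=2276-04-30


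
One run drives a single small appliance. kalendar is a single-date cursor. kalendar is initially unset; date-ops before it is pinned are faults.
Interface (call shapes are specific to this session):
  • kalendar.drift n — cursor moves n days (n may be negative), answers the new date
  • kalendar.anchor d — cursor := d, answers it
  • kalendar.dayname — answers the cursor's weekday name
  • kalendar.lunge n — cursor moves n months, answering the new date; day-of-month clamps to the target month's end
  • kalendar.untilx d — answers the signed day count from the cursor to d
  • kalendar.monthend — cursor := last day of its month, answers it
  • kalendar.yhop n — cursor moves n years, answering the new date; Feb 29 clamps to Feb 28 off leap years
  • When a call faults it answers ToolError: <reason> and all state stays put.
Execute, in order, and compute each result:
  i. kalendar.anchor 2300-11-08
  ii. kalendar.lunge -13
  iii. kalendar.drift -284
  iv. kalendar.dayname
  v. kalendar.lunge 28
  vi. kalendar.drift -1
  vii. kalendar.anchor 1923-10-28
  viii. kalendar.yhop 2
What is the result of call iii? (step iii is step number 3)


==> kalendar.anchor(d→2300-11-08)
<== 2300-11-08
==> kalendar.lunge(n→-13)
<== 2299-10-08
==> kalendar.drift(n→-284)
<== 2298-12-28
==> kalendar.dayname()
<== Wednesday
==> kalendar.lunge(n→28)
<== 2301-04-28
==> kalendar.drift(n→-1)
<== 2301-04-27
==> kalendar.anchor(d→1923-10-28)
<== 1923-10-28
==> kalendar.yhop(n→2)
<== 1925-10-28

Answer: 2298-12-28


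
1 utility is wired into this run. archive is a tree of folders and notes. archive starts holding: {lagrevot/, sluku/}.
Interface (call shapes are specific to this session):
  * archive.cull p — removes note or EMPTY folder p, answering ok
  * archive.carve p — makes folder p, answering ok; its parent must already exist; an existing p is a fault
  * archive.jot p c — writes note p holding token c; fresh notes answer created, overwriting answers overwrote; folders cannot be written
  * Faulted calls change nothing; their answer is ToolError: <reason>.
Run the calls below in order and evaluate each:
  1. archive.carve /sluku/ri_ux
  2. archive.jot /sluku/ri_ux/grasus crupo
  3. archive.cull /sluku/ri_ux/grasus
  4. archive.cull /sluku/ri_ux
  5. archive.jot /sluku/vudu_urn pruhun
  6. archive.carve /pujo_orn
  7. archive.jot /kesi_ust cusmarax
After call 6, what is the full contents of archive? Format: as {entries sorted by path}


Answer: {lagrevot/, pujo_orn/, sluku/, sluku/vudu_urn=pruhun}

Derivation:
;; archive.carve(p='/sluku/ri_ux') => ok
;; archive.jot(p='/sluku/ri_ux/grasus', c='crupo') => created
;; archive.cull(p='/sluku/ri_ux/grasus') => ok
;; archive.cull(p='/sluku/ri_ux') => ok
;; archive.jot(p='/sluku/vudu_urn', c='pruhun') => created
;; archive.carve(p='/pujo_orn') => ok
;; archive.jot(p='/kesi_ust', c='cusmarax') => created


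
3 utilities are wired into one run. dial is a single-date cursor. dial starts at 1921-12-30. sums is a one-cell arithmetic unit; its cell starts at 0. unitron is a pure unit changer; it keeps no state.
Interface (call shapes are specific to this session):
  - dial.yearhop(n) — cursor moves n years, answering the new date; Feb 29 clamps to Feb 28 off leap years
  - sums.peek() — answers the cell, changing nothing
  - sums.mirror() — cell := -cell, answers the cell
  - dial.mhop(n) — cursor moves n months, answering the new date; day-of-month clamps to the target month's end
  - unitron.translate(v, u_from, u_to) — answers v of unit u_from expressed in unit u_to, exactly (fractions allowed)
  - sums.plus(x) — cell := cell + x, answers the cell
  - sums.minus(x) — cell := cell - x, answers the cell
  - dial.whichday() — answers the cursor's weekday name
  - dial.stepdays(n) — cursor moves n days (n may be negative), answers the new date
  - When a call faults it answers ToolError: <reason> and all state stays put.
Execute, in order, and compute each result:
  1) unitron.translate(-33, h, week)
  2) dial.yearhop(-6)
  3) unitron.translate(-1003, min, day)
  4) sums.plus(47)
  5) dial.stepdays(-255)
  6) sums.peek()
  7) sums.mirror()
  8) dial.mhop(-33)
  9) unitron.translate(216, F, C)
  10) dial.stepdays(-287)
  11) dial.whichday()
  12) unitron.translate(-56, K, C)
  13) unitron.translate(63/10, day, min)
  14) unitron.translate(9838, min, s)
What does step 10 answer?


>> translate(-33, h, week)
<< -11/56
>> yearhop(-6)
<< 1915-12-30
>> translate(-1003, min, day)
<< -1003/1440
>> plus(47)
<< 47
>> stepdays(-255)
<< 1915-04-19
>> peek()
<< 47
>> mirror()
<< -47
>> mhop(-33)
<< 1912-07-19
>> translate(216, F, C)
<< 920/9
>> stepdays(-287)
<< 1911-10-06
>> whichday()
<< Friday
>> translate(-56, K, C)
<< -6583/20
>> translate(63/10, day, min)
<< 9072
>> translate(9838, min, s)
<< 590280

Answer: 1911-10-06


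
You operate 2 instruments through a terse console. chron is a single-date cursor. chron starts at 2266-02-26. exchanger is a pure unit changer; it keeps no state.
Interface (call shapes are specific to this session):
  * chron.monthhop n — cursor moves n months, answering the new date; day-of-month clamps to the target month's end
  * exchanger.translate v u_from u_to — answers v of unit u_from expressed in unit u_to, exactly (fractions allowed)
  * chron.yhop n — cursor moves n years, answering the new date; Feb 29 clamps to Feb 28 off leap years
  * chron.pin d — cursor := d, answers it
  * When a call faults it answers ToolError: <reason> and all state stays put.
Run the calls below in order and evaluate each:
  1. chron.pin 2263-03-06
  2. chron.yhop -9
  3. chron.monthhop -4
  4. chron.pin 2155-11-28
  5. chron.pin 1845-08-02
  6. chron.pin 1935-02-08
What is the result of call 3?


Answer: 2253-11-06

Derivation:
Next I call pin with d='2263-03-06', which returns 2263-03-06.
Then yhop with n='-9', and see 2254-03-06.
Now I run monthhop with n='-4', and see 2253-11-06.
I run pin with d='2155-11-28', which returns 2155-11-28.
Then pin with d='1845-08-02', yielding 1845-08-02.
Next I call pin with d='1935-02-08', yielding 1935-02-08.


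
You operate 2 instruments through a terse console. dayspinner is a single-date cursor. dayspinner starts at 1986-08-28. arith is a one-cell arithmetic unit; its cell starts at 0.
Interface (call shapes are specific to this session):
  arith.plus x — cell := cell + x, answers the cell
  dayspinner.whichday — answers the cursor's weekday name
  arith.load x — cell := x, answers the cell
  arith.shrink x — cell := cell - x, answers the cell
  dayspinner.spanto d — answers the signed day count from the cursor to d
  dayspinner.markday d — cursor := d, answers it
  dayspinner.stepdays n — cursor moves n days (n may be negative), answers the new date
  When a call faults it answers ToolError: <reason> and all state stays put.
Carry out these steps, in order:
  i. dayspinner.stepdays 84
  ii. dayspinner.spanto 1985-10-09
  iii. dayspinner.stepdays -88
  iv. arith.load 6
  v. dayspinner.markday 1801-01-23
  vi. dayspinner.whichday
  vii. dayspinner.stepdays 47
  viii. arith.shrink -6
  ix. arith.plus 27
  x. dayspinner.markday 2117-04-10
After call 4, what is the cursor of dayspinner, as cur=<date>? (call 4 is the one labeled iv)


Answer: cur=1986-08-24

Derivation:
> stepdays n→84
[out] 1986-11-20
> spanto d→1985-10-09
[out] -407
> stepdays n→-88
[out] 1986-08-24
> load x→6
[out] 6
> markday d→1801-01-23
[out] 1801-01-23
> whichday
[out] Friday
> stepdays n→47
[out] 1801-03-11
> shrink x→-6
[out] 12
> plus x→27
[out] 39
> markday d→2117-04-10
[out] 2117-04-10


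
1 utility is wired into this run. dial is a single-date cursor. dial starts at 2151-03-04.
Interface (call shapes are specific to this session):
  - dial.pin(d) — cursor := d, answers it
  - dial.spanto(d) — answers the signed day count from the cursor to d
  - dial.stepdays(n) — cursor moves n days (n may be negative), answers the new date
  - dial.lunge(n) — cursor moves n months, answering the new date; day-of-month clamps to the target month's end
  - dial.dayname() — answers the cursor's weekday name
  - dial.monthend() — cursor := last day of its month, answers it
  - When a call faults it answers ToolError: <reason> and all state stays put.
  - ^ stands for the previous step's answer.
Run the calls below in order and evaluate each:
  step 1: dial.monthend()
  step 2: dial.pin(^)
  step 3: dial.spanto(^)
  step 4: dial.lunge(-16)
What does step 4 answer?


Using monthend, and see 2151-03-31.
Next I call pin using d='^', and get 2151-03-31.
I use spanto using d='^', and observe 0.
I run lunge using n='-16', and see 2149-11-30.

Answer: 2149-11-30


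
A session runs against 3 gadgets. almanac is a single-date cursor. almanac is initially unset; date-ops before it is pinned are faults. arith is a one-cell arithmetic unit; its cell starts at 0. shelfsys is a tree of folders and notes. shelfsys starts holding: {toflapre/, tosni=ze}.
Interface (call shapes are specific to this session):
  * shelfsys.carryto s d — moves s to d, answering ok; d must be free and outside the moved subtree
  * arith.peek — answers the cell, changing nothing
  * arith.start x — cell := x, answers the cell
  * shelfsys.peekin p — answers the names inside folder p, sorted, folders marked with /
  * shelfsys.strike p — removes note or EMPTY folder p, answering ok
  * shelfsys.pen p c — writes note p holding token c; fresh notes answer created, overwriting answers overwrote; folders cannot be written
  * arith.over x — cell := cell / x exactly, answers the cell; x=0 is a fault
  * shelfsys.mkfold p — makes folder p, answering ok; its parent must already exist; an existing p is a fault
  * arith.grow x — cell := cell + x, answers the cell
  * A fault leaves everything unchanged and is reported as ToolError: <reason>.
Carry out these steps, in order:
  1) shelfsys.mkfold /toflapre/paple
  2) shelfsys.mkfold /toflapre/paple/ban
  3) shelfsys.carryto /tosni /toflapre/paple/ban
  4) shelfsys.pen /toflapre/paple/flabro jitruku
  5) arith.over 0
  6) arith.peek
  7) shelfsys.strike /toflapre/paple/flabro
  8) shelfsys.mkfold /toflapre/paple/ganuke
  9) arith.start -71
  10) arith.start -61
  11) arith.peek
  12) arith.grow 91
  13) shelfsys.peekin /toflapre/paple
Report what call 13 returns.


# shelfsys.mkfold(p='/toflapre/paple') -> ok
# shelfsys.mkfold(p='/toflapre/paple/ban') -> ok
# shelfsys.carryto(s='/tosni', d='/toflapre/paple/ban') -> ToolError: exists
# shelfsys.pen(p='/toflapre/paple/flabro', c='jitruku') -> created
# arith.over(x='0') -> ToolError: division by zero
# arith.peek() -> 0
# shelfsys.strike(p='/toflapre/paple/flabro') -> ok
# shelfsys.mkfold(p='/toflapre/paple/ganuke') -> ok
# arith.start(x='-71') -> -71
# arith.start(x='-61') -> -61
# arith.peek() -> -61
# arith.grow(x='91') -> 30
# shelfsys.peekin(p='/toflapre/paple') -> [ban/, ganuke/]

Answer: [ban/, ganuke/]


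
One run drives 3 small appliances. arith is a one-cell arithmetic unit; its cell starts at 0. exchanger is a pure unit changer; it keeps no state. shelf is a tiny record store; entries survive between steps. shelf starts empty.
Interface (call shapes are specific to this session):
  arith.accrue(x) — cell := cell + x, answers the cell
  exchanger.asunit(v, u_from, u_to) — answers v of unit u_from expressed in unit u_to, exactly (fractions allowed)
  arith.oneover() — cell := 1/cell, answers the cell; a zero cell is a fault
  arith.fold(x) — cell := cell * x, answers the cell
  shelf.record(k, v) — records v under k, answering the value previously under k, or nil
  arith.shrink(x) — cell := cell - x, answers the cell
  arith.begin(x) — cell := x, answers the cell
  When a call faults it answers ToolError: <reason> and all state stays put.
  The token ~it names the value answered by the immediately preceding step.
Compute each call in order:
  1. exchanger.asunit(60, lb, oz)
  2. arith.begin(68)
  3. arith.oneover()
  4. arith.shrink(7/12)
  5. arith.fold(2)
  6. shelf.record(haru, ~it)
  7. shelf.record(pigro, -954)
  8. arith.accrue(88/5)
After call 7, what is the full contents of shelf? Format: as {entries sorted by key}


Answer: {haru=-58/51, pigro=-954}

Derivation:
CALL exchanger.asunit[v='60'; u_from='lb'; u_to='oz']
RET  960
CALL arith.begin[x='68']
RET  68
CALL arith.oneover[]
RET  1/68
CALL arith.shrink[x='7/12']
RET  -29/51
CALL arith.fold[x='2']
RET  -58/51
CALL shelf.record[k='haru'; v='~it']
RET  nil
CALL shelf.record[k='pigro'; v='-954']
RET  nil
CALL arith.accrue[x='88/5']
RET  4198/255


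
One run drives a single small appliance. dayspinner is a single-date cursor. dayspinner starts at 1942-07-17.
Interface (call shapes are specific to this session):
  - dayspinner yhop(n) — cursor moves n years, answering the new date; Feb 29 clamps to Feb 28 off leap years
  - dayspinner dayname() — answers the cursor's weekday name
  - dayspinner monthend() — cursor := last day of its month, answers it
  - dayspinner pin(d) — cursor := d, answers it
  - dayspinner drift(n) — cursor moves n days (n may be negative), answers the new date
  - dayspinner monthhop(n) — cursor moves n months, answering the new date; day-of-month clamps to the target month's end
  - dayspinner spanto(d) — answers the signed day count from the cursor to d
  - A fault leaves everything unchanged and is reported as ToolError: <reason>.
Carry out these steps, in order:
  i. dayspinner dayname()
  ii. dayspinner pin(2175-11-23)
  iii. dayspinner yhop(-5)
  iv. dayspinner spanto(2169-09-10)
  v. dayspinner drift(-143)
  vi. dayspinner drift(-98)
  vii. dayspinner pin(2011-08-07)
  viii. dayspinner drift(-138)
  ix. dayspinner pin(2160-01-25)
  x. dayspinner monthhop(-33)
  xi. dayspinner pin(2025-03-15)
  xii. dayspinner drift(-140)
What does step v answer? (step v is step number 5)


>>> dayspinner dayname
[out] Friday
>>> dayspinner pin d: 2175-11-23
[out] 2175-11-23
>>> dayspinner yhop n: -5
[out] 2170-11-23
>>> dayspinner spanto d: 2169-09-10
[out] -439
>>> dayspinner drift n: -143
[out] 2170-07-03
>>> dayspinner drift n: -98
[out] 2170-03-27
>>> dayspinner pin d: 2011-08-07
[out] 2011-08-07
>>> dayspinner drift n: -138
[out] 2011-03-22
>>> dayspinner pin d: 2160-01-25
[out] 2160-01-25
>>> dayspinner monthhop n: -33
[out] 2157-04-25
>>> dayspinner pin d: 2025-03-15
[out] 2025-03-15
>>> dayspinner drift n: -140
[out] 2024-10-26

Answer: 2170-07-03


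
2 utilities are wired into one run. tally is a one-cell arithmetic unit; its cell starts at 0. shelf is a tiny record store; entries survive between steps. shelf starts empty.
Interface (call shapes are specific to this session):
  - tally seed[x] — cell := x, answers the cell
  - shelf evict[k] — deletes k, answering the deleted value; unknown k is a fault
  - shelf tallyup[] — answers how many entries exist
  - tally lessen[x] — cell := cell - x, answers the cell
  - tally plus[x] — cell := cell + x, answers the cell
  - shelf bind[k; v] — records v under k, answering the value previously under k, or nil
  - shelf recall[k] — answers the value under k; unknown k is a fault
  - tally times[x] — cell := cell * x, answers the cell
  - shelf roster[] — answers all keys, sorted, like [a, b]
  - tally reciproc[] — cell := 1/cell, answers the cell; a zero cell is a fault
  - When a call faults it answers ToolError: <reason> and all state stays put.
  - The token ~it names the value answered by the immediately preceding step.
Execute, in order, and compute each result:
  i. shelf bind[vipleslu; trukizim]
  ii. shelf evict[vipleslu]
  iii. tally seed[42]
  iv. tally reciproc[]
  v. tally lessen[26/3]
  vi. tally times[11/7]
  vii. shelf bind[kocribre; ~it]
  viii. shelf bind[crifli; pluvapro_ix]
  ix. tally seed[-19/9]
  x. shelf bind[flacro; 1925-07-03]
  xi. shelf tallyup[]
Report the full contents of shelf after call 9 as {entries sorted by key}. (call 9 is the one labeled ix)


Answer: {crifli=pluvapro_ix, kocribre=-1331/98}

Derivation:
> shelf bind vipleslu trukizim
= nil
> shelf evict vipleslu
= trukizim
> tally seed 42
= 42
> tally reciproc
= 1/42
> tally lessen 26/3
= -121/14
> tally times 11/7
= -1331/98
> shelf bind kocribre ~it
= nil
> shelf bind crifli pluvapro_ix
= nil
> tally seed -19/9
= -19/9
> shelf bind flacro 1925-07-03
= nil
> shelf tallyup
= 3


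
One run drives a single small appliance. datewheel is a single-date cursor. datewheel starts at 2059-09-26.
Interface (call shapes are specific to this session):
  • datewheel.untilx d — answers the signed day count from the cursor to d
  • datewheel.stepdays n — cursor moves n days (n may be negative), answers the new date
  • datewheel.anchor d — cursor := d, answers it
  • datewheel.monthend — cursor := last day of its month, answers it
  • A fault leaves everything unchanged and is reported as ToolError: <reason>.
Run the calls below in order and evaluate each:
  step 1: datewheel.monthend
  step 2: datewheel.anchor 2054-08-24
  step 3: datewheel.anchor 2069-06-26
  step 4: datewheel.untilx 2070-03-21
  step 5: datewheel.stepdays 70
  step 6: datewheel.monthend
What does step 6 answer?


Answer: 2069-09-30

Derivation:
>> datewheel.monthend()
<< 2059-09-30
>> datewheel.anchor(d='2054-08-24')
<< 2054-08-24
>> datewheel.anchor(d='2069-06-26')
<< 2069-06-26
>> datewheel.untilx(d='2070-03-21')
<< 268
>> datewheel.stepdays(n='70')
<< 2069-09-04
>> datewheel.monthend()
<< 2069-09-30


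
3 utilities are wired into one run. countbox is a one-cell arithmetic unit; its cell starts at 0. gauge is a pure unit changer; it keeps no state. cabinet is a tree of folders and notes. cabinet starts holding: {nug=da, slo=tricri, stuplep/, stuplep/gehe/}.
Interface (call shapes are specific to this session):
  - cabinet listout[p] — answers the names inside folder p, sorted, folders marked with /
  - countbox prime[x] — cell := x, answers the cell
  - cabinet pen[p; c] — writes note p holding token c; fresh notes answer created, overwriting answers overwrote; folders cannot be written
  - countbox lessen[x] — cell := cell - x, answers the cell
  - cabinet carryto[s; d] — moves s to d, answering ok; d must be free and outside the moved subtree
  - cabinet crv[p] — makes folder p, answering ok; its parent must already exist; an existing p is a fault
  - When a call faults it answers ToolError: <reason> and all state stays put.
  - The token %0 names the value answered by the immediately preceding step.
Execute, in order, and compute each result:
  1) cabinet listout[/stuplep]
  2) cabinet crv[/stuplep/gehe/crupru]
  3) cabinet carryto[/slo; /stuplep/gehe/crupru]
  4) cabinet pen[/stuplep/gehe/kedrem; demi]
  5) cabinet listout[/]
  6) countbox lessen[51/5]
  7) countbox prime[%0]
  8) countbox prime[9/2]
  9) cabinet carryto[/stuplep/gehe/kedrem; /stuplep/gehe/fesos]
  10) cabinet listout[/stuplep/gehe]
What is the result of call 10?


==> cabinet listout(p: /stuplep)
<== [gehe/]
==> cabinet crv(p: /stuplep/gehe/crupru)
<== ok
==> cabinet carryto(s: /slo, d: /stuplep/gehe/crupru)
<== ToolError: exists
==> cabinet pen(p: /stuplep/gehe/kedrem, c: demi)
<== created
==> cabinet listout(p: /)
<== [nug, slo, stuplep/]
==> countbox lessen(x: 51/5)
<== -51/5
==> countbox prime(x: %0)
<== -51/5
==> countbox prime(x: 9/2)
<== 9/2
==> cabinet carryto(s: /stuplep/gehe/kedrem, d: /stuplep/gehe/fesos)
<== ok
==> cabinet listout(p: /stuplep/gehe)
<== [crupru/, fesos]

Answer: [crupru/, fesos]


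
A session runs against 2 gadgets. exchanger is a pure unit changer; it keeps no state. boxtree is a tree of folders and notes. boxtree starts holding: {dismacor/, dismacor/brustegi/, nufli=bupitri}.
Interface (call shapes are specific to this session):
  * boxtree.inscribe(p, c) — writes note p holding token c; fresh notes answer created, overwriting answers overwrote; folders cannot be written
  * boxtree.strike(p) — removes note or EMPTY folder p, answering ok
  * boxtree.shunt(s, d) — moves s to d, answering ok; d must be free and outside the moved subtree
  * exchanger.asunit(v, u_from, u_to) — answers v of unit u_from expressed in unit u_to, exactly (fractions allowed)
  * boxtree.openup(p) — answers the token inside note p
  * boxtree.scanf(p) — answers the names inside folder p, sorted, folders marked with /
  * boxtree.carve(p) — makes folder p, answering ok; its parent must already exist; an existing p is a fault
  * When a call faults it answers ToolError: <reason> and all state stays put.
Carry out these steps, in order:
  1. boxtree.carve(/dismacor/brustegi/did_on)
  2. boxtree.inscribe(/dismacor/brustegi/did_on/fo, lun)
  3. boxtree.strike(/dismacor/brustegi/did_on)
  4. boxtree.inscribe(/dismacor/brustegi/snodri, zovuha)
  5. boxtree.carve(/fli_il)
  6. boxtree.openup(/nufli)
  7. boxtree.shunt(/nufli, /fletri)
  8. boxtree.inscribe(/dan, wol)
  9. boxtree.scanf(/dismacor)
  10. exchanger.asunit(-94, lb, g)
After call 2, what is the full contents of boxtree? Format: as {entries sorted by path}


→ carve(p='/dismacor/brustegi/did_on')
← ok
→ inscribe(p='/dismacor/brustegi/did_on/fo', c='lun')
← created
→ strike(p='/dismacor/brustegi/did_on')
← ToolError: not empty
→ inscribe(p='/dismacor/brustegi/snodri', c='zovuha')
← created
→ carve(p='/fli_il')
← ok
→ openup(p='/nufli')
← bupitri
→ shunt(s='/nufli', d='/fletri')
← ok
→ inscribe(p='/dan', c='wol')
← created
→ scanf(p='/dismacor')
← [brustegi/]
→ asunit(v='-94', u_from='lb', u_to='g')
← -2131884139/50000

Answer: {dismacor/, dismacor/brustegi/, dismacor/brustegi/did_on/, dismacor/brustegi/did_on/fo=lun, nufli=bupitri}


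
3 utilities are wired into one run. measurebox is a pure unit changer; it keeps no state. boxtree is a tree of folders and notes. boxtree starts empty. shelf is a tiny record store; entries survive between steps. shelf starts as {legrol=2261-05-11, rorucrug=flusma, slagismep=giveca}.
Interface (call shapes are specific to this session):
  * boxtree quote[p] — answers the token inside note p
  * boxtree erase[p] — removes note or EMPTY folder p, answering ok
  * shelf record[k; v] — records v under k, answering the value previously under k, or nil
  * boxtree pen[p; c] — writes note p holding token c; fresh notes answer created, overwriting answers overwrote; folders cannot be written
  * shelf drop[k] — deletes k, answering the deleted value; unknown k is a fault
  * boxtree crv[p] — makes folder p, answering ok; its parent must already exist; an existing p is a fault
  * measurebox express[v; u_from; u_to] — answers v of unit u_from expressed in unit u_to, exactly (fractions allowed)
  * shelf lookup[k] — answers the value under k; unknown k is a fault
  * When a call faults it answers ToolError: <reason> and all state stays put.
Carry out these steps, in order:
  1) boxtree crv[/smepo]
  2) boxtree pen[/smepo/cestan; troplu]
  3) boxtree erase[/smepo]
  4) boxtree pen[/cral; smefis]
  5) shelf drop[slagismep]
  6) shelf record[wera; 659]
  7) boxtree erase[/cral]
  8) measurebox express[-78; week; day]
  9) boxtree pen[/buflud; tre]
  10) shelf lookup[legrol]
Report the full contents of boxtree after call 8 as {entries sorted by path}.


$ boxtree crv p→/smepo
:: ok
$ boxtree pen p→/smepo/cestan c→troplu
:: created
$ boxtree erase p→/smepo
:: ToolError: not empty
$ boxtree pen p→/cral c→smefis
:: created
$ shelf drop k→slagismep
:: giveca
$ shelf record k→wera v→659
:: nil
$ boxtree erase p→/cral
:: ok
$ measurebox express v→-78 u_from→week u_to→day
:: -546
$ boxtree pen p→/buflud c→tre
:: created
$ shelf lookup k→legrol
:: 2261-05-11

Answer: {smepo/, smepo/cestan=troplu}


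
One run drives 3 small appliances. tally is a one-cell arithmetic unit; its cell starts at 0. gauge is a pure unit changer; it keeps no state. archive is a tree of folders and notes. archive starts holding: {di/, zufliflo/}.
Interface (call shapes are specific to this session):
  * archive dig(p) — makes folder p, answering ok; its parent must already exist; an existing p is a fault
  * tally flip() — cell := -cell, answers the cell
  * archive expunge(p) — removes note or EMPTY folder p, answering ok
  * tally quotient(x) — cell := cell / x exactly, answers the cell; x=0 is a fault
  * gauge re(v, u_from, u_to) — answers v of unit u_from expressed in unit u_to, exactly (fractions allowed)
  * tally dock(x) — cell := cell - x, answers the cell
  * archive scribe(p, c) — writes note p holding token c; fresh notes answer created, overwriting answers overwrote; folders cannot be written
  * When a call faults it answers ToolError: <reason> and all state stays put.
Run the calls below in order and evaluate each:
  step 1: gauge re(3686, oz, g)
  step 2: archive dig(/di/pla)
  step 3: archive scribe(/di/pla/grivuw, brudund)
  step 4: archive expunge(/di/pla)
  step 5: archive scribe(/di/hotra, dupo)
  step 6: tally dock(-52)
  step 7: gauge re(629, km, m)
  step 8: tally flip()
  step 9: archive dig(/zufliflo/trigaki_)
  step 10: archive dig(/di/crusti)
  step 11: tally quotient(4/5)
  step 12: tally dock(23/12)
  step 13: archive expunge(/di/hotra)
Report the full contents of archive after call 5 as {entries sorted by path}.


Answer: {di/, di/hotra=dupo, di/pla/, di/pla/grivuw=brudund, zufliflo/}

Derivation:
I try gauge re using 3686, oz, g, and get 83597073791/800000.
Next I call archive dig using /di/pla, which returns ok.
Calling archive scribe using /di/pla/grivuw, brudund, yielding created.
I try archive expunge using /di/pla, and get ToolError: not empty.
I run archive scribe using /di/hotra, dupo, — result: created.
I use tally dock using -52: 52.
I call gauge re using 629, km, m, → 629000.
Next I call tally flip(), yielding -52.
I try archive dig using /zufliflo/trigaki_, which returns ok.
I call archive dig using /di/crusti, which returns ok.
I invoke tally quotient using 4/5, giving -65.
I invoke tally dock using 23/12, → -803/12.
I call archive expunge using /di/hotra, and get ok.


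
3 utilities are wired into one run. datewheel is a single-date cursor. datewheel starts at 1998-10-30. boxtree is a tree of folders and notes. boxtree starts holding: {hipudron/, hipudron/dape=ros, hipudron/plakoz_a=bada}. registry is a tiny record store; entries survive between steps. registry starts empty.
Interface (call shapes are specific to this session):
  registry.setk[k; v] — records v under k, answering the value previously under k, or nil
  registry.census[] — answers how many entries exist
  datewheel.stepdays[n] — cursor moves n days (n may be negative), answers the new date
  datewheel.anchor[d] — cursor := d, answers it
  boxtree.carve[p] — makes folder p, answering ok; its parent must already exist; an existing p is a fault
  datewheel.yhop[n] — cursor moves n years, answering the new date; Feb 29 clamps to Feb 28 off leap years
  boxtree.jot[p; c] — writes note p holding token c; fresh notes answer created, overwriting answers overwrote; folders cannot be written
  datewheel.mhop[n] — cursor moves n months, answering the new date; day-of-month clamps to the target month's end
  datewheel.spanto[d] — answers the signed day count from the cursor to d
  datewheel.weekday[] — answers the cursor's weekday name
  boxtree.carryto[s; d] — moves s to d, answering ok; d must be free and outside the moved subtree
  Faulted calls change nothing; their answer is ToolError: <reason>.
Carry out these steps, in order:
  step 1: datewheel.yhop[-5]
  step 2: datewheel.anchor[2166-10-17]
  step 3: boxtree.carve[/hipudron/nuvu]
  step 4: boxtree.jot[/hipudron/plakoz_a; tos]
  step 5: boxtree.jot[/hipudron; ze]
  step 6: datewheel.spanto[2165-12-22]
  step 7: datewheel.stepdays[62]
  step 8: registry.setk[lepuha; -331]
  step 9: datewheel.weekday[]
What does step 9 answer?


Answer: Thursday

Derivation:
I try yhop(-5), → 1993-10-30.
I run anchor(2166-10-17), and see 2166-10-17.
I try carve(/hipudron/nuvu), yielding ok.
Invoking jot(/hipudron/plakoz_a, tos), and see overwrote.
I call jot(/hipudron, ze), yielding ToolError: is a directory.
Now I run spanto(2165-12-22), and see -299.
I run stepdays(62), and get 2166-12-18.
Now I run setk(lepuha, -331), giving nil.
Calling weekday, and see Thursday.


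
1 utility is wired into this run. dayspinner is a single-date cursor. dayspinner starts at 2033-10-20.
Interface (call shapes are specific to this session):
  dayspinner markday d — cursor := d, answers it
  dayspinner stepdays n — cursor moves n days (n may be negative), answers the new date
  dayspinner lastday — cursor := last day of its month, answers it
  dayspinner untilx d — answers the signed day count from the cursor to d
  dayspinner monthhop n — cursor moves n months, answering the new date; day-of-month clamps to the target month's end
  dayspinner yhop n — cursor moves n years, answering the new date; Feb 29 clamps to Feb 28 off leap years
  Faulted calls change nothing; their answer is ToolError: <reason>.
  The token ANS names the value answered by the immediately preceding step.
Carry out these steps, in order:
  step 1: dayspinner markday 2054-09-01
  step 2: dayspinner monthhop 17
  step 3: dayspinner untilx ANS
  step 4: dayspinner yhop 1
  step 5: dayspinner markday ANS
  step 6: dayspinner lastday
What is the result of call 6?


I call dayspinner markday on 2054-09-01, → 2054-09-01.
I call dayspinner monthhop on 17, and see 2056-02-01.
I call dayspinner untilx on ANS, and get 0.
I run dayspinner yhop on 1, giving 2057-02-01.
I try dayspinner markday on ANS, giving 2057-02-01.
I try dayspinner lastday(), and see 2057-02-28.

Answer: 2057-02-28


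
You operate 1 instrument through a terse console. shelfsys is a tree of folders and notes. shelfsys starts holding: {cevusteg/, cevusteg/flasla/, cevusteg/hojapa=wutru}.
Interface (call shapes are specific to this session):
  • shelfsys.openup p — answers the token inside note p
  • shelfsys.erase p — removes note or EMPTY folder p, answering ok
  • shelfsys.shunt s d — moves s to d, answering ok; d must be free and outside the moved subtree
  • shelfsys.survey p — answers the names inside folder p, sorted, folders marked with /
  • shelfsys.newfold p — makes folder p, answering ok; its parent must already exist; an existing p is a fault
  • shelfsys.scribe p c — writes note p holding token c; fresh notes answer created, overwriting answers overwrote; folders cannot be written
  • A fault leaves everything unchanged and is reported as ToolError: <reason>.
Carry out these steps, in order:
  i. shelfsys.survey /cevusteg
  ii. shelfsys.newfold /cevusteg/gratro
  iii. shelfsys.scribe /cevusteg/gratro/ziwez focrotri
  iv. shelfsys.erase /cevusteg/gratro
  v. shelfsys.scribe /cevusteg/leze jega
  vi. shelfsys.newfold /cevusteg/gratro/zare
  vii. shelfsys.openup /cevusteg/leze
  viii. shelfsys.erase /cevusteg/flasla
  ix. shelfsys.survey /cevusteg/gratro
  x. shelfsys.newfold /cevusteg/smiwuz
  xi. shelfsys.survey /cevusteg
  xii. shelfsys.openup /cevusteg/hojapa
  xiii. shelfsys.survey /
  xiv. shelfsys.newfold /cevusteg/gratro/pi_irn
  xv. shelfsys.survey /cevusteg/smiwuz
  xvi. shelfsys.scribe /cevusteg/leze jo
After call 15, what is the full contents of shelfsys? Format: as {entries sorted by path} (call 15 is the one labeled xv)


Answer: {cevusteg/, cevusteg/gratro/, cevusteg/gratro/pi_irn/, cevusteg/gratro/zare/, cevusteg/gratro/ziwez=focrotri, cevusteg/hojapa=wutru, cevusteg/leze=jega, cevusteg/smiwuz/}

Derivation:
~$ survey p: /cevusteg
:: [flasla/, hojapa]
~$ newfold p: /cevusteg/gratro
:: ok
~$ scribe p: /cevusteg/gratro/ziwez c: focrotri
:: created
~$ erase p: /cevusteg/gratro
:: ToolError: not empty
~$ scribe p: /cevusteg/leze c: jega
:: created
~$ newfold p: /cevusteg/gratro/zare
:: ok
~$ openup p: /cevusteg/leze
:: jega
~$ erase p: /cevusteg/flasla
:: ok
~$ survey p: /cevusteg/gratro
:: [zare/, ziwez]
~$ newfold p: /cevusteg/smiwuz
:: ok
~$ survey p: /cevusteg
:: [gratro/, hojapa, leze, smiwuz/]
~$ openup p: /cevusteg/hojapa
:: wutru
~$ survey p: /
:: [cevusteg/]
~$ newfold p: /cevusteg/gratro/pi_irn
:: ok
~$ survey p: /cevusteg/smiwuz
:: []
~$ scribe p: /cevusteg/leze c: jo
:: overwrote


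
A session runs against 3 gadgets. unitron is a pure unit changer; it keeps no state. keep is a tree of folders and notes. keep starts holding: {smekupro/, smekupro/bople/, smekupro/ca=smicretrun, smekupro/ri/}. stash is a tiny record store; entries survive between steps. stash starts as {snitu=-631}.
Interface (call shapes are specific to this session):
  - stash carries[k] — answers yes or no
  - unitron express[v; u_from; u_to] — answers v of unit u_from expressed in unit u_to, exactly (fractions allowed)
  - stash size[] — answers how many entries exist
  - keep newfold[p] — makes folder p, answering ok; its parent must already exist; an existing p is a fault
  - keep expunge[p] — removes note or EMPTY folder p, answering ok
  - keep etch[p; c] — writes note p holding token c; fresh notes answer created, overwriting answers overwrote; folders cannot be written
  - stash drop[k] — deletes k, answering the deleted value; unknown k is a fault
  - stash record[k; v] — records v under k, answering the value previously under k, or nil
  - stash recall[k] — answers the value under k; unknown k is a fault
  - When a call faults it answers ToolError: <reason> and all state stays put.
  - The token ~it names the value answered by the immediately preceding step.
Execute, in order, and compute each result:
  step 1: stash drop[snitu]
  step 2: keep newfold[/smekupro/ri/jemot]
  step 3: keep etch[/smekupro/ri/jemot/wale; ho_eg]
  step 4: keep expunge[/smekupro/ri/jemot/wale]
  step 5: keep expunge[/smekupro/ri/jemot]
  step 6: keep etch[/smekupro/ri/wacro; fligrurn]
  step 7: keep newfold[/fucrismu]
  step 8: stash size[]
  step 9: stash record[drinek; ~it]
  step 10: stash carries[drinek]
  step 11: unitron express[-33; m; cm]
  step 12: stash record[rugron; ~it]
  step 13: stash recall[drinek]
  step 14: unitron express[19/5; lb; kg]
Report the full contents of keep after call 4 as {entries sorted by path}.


;; stash drop(snitu) -> -631
;; keep newfold(/smekupro/ri/jemot) -> ok
;; keep etch(/smekupro/ri/jemot/wale, ho_eg) -> created
;; keep expunge(/smekupro/ri/jemot/wale) -> ok
;; keep expunge(/smekupro/ri/jemot) -> ok
;; keep etch(/smekupro/ri/wacro, fligrurn) -> created
;; keep newfold(/fucrismu) -> ok
;; stash size() -> 0
;; stash record(drinek, ~it) -> nil
;; stash carries(drinek) -> yes
;; unitron express(-33, m, cm) -> -3300
;; stash record(rugron, ~it) -> nil
;; stash recall(drinek) -> 0
;; unitron express(19/5, lb, kg) -> 861825503/500000000

Answer: {smekupro/, smekupro/bople/, smekupro/ca=smicretrun, smekupro/ri/, smekupro/ri/jemot/}


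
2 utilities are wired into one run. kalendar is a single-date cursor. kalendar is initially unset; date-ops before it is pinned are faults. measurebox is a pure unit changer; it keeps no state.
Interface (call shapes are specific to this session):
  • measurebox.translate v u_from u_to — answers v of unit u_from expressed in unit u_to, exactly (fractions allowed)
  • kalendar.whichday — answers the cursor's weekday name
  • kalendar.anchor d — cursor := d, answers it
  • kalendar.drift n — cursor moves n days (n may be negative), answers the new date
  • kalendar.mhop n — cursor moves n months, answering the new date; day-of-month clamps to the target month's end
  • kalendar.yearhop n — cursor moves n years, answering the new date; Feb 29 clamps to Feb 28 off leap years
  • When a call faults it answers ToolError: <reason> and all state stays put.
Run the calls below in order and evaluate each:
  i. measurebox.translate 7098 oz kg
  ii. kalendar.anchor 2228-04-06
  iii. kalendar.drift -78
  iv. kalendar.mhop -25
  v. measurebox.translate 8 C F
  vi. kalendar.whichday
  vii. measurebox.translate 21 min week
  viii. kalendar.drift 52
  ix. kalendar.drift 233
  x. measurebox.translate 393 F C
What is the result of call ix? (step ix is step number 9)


Answer: 2226-09-30

Derivation:
==> measurebox.translate(7098, oz, kg)
<== 160979932113/800000000
==> kalendar.anchor(2228-04-06)
<== 2228-04-06
==> kalendar.drift(-78)
<== 2228-01-19
==> kalendar.mhop(-25)
<== 2225-12-19
==> measurebox.translate(8, C, F)
<== 232/5
==> kalendar.whichday()
<== Monday
==> measurebox.translate(21, min, week)
<== 1/480
==> kalendar.drift(52)
<== 2226-02-09
==> kalendar.drift(233)
<== 2226-09-30
==> measurebox.translate(393, F, C)
<== 1805/9
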